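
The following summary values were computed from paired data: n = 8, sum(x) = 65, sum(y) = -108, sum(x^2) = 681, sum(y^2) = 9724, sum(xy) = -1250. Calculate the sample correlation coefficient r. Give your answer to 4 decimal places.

Numerator: nΣxy − (Σx)(Σy) = 8·(-1250) − (65)(-108) = -2980
Denominator: √[(nΣx²−(Σx)²)(nΣy²−(Σy)²)]
  nΣx²−(Σx)² = 8·681 − 4225 = 1223;  nΣy²−(Σy)² = 8·9724 − 11664 = 66128
  √(1223·66128) = √80874544 = 8993.0275
r = -2980 / 8993.0275 = -0.3314

-0.3314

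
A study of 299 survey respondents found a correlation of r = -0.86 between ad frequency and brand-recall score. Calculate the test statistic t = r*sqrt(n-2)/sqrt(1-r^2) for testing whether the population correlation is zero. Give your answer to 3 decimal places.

t = r·√(n−2) / √(1−r²) with r = -0.86, n = 299
  = -0.86·√297 / √(1 − 0.7396)
  = -0.86·17.233688 / 0.510294
  = -14.820972 / 0.510294 = -29.044

-29.044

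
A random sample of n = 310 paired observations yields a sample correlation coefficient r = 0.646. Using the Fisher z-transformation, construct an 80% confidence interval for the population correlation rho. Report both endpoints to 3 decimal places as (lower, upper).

(0.601, 0.687)

z_r = atanh(0.646) = 0.768403;  SE = 1/√(n−3) = 1/√307 = 0.057073
z-limits: 0.768403 ± 1.282·0.057073 = 0.768403 ± 0.073168 = [0.695235, 0.841571]
ρ-limits: (tanh 0.695235, tanh 0.841571) = (0.601, 0.687)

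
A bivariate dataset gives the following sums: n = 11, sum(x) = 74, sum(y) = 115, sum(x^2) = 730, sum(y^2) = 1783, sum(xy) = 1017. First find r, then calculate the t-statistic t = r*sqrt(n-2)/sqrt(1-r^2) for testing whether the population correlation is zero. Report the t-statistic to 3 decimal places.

Numerator: nΣxy − (Σx)(Σy) = 11·1017 − (74)(115) = 2677
Denominator: √[(nΣx²−(Σx)²)(nΣy²−(Σy)²)]
  nΣx²−(Σx)² = 11·730 − 5476 = 2554;  nΣy²−(Σy)² = 11·1783 − 13225 = 6388
  √(2554·6388) = √16314952 = 4039.1771
r = 2677 / 4039.1771 = 0.6628
t = r·√(n−2)/√(1−r²) = 0.6628·√9 / √(1−0.439304) = 1.988400 / 0.748796 = 2.655

2.655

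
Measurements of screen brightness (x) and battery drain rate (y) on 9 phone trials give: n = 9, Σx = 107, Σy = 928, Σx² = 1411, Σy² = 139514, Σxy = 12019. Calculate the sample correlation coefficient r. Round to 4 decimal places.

S_xy = nΣxy − ΣxΣy = 9·12019 − 107·928 = 108171 − 99296 = 8875
S_xx = nΣx² − (Σx)² = 9·1411 − 107² = 12699 − 11449 = 1250
S_yy = nΣy² − (Σy)² = 9·139514 − 928² = 1255626 − 861184 = 394442
r = S_xy / √(S_xx·S_yy) = 8875 / √(1250·394442) = 8875 / √493052500 = 8875 / 22204.7855 = 0.3997

0.3997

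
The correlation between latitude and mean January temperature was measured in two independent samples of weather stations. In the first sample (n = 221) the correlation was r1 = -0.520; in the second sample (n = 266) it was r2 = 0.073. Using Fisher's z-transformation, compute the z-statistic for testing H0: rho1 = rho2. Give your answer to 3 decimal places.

-7.091

Fisher z-transforms: z1 = atanh(-0.520) = -0.576340, z2 = atanh(0.073) = 0.073130; difference d = -0.649470
Var(d) = 1/218 + 1/263 = 0.0045872 + 0.0038023 = 0.0083895
z = d/√Var(d) = -0.649470 / √0.0083895 = -0.649470 / 0.091594 = -7.091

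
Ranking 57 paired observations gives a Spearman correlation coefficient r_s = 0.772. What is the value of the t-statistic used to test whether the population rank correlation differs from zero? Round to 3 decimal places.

9.007

1 − r_s² = 1 − 0.595984 = 0.404016;  √(1−r_s²) = 0.635623
√(n−2) = √55 = 7.416198
t = r_s·√(n−2)/√(1−r_s²) = 0.772 · 7.416198 / 0.635623 = 9.007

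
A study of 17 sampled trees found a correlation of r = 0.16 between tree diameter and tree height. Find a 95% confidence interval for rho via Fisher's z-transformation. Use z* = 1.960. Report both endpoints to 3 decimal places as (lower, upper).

z_r = atanh(0.16) = 0.161387;  SE = 1/√(n−3) = 1/√14 = 0.267261
z-limits: 0.161387 ± 1.960·0.267261 = 0.161387 ± 0.523832 = [-0.362445, 0.685219]
ρ-limits: (tanh -0.362445, tanh 0.685219) = (-0.347, 0.595)

(-0.347, 0.595)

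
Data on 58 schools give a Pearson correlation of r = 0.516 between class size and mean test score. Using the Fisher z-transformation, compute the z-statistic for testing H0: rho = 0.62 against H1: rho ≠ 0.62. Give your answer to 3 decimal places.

-1.143

z_r = atanh(0.516) = 0.570873,  z_0 = atanh(0.62) = 0.725005
SE = 1/√(n−3) = 1/√55 = 0.134840
z = (z_r − z_0)/SE = (0.570873 − 0.725005) / 0.134840 = -0.154132 / 0.134840 = -1.143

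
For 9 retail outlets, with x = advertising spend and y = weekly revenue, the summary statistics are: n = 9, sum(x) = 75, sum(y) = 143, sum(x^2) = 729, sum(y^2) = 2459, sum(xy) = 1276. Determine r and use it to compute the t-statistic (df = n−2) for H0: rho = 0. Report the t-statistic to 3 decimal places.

2.010

Numerator: nΣxy − (Σx)(Σy) = 9·1276 − (75)(143) = 759
Denominator: √[(nΣx²−(Σx)²)(nΣy²−(Σy)²)]
  nΣx²−(Σx)² = 9·729 − 5625 = 936;  nΣy²−(Σy)² = 9·2459 − 20449 = 1682
  √(936·1682) = √1574352 = 1254.7318
r = 759 / 1254.7318 = 0.6049
t = r·√(n−2)/√(1−r²) = 0.6049·√7 / √(1−0.365904) = 1.600415 / 0.796301 = 2.010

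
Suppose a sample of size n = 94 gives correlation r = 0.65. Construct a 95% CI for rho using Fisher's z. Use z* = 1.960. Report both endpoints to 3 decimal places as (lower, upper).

(0.515, 0.753)

Fisher z: z_r = atanh(r) = ½·ln((1+0.65)/(1−0.65)) = 0.775299
SE(z) = 1/√(n−3) = 1/√91 = 0.104828
95% ⇒ z* = 1.960; margin = 1.960·0.104828 = 0.205463
CI on z-scale: (0.569836, 0.980762)
Back-transform: tanh(0.569836) = 0.515239, tanh(0.980762) = 0.753396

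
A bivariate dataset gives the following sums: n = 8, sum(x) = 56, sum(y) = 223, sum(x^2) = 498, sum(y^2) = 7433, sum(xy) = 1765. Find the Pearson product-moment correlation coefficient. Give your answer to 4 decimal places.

S_xy = nΣxy − ΣxΣy = 8·1765 − 56·223 = 14120 − 12488 = 1632
S_xx = nΣx² − (Σx)² = 8·498 − 56² = 3984 − 3136 = 848
S_yy = nΣy² − (Σy)² = 8·7433 − 223² = 59464 − 49729 = 9735
r = S_xy / √(S_xx·S_yy) = 1632 / √(848·9735) = 1632 / √8255280 = 1632 / 2873.2003 = 0.5680

0.5680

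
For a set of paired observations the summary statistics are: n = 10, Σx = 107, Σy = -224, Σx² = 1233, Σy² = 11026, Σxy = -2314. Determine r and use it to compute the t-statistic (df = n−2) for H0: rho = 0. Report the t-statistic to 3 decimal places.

0.324

Numerator: nΣxy − (Σx)(Σy) = 10·(-2314) − (107)(-224) = 828
Denominator: √[(nΣx²−(Σx)²)(nΣy²−(Σy)²)]
  nΣx²−(Σx)² = 10·1233 − 11449 = 881;  nΣy²−(Σy)² = 10·11026 − 50176 = 60084
  √(881·60084) = √52934004 = 7275.5759
r = 828 / 7275.5759 = 0.1138
t = r·√(n−2)/√(1−r²) = 0.1138·√8 / √(1−0.012950) = 0.321875 / 0.993504 = 0.324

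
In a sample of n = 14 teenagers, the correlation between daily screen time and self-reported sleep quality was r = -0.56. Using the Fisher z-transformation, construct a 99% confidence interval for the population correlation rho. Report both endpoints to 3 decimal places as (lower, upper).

Fisher z: z_r = atanh(r) = ½·ln((1+(-0.56))/(1−(-0.56))) = -0.632833
SE(z) = 1/√(n−3) = 1/√11 = 0.301511
99% ⇒ z* = 2.576; margin = 2.576·0.301511 = 0.776692
CI on z-scale: (-1.409525, 0.143859)
Back-transform: tanh(-1.409525) = -0.887393, tanh(0.143859) = 0.142875

(-0.887, 0.143)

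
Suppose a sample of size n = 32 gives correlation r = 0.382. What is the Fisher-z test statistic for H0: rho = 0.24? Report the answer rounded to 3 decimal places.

0.849

z_r = atanh(0.382) = 0.402399,  z_0 = atanh(0.24) = 0.244774
SE = 1/√(n−3) = 1/√29 = 0.185695
z = (z_r − z_0)/SE = (0.402399 − 0.244774) / 0.185695 = 0.157625 / 0.185695 = 0.849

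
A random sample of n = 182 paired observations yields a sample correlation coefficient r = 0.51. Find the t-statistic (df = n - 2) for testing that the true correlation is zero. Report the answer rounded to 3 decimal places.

1 − r² = 1 − 0.2601 = 0.7399;  √(1−r²) = 0.860174
√(n−2) = √180 = 13.416408
t = r·√(n−2)/√(1−r²) = 0.51 · 13.416408 / 0.860174 = 7.955

7.955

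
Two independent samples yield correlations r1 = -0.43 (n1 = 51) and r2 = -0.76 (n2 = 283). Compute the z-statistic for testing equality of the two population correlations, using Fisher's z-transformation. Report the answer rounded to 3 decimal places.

3.433

Fisher z-transforms: z1 = atanh(-0.43) = -0.459897, z2 = atanh(-0.76) = -0.996215; difference d = 0.536318
Var(d) = 1/48 + 1/280 = 0.0208333 + 0.0035714 = 0.0244047
z = d/√Var(d) = 0.536318 / √0.0244047 = 0.536318 / 0.156220 = 3.433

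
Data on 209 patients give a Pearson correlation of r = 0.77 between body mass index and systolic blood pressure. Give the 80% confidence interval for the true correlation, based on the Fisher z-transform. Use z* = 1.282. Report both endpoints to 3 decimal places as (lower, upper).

(0.731, 0.804)

z_r = atanh(0.77) = 1.020328;  SE = 1/√(n−3) = 1/√206 = 0.069673
z-limits: 1.020328 ± 1.282·0.069673 = 1.020328 ± 0.089321 = [0.931007, 1.109649]
ρ-limits: (tanh 0.931007, tanh 1.109649) = (0.731, 0.804)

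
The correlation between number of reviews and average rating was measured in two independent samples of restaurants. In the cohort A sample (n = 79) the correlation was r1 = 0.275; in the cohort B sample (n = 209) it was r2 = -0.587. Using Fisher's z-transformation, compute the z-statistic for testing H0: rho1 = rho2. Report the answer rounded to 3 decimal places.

Fisher z-transforms: z1 = atanh(0.275) = 0.282265, z2 = atanh(-0.587) = -0.673077; difference d = 0.955342
Var(d) = 1/76 + 1/206 = 0.0131579 + 0.0048544 = 0.0180123
z = d/√Var(d) = 0.955342 / √0.0180123 = 0.955342 / 0.134210 = 7.118

7.118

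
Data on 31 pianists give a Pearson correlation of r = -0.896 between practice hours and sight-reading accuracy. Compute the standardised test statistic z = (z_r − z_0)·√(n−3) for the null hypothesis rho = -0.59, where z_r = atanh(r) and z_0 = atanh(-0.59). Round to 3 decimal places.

-4.095

z_r = atanh(-0.896) = -1.451555,  z_0 = atanh(-0.59) = -0.677666
SE = 1/√(n−3) = 1/√28 = 0.188982
z = (z_r − z_0)/SE = (-1.451555 − (-0.677666)) / 0.188982 = -0.773889 / 0.188982 = -4.095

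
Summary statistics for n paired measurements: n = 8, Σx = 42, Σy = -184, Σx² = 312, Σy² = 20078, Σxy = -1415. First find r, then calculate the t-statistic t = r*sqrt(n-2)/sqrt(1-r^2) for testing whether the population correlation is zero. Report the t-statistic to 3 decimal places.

Numerator: nΣxy − (Σx)(Σy) = 8·(-1415) − (42)(-184) = -3592
Denominator: √[(nΣx²−(Σx)²)(nΣy²−(Σy)²)]
  nΣx²−(Σx)² = 8·312 − 1764 = 732;  nΣy²−(Σy)² = 8·20078 − 33856 = 126768
  √(732·126768) = √92794176 = 9632.9734
r = -3592 / 9632.9734 = -0.3729
t = r·√(n−2)/√(1−r²) = -0.3729·√6 / √(1−0.139054) = -0.913415 / 0.927872 = -0.984

-0.984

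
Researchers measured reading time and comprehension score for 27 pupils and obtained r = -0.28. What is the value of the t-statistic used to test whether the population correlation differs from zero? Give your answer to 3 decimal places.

t = r·√(n−2) / √(1−r²) with r = -0.28, n = 27
  = -0.28·√25 / √(1 − 0.0784)
  = -0.28·5.000000 / 0.960000
  = -1.400000 / 0.960000 = -1.458

-1.458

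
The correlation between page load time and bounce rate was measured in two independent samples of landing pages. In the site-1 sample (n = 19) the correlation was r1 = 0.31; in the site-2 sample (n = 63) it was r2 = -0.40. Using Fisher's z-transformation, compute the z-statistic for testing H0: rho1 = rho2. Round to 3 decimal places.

Fisher z-transforms: z1 = atanh(0.31) = 0.320545, z2 = atanh(-0.40) = -0.423649; difference d = 0.744194
Var(d) = 1/16 + 1/60 = 0.0625000 + 0.0166667 = 0.0791667
z = d/√Var(d) = 0.744194 / √0.0791667 = 0.744194 / 0.281366 = 2.645

2.645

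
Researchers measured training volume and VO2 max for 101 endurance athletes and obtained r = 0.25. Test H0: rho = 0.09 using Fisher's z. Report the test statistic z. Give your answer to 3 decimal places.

z_r = atanh(0.25) = 0.255413,  z_0 = atanh(0.09) = 0.090244
SE = 1/√(n−3) = 1/√98 = 0.101015
z = (z_r − z_0)/SE = (0.255413 − 0.090244) / 0.101015 = 0.165169 / 0.101015 = 1.635

1.635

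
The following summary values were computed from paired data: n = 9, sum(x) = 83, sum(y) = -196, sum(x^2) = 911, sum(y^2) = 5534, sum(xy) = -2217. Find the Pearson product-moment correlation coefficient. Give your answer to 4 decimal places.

-0.9540

S_xy = nΣxy − ΣxΣy = 9·(-2217) − 83·(-196) = -19953 − (-16268) = -3685
S_xx = nΣx² − (Σx)² = 9·911 − 83² = 8199 − 6889 = 1310
S_yy = nΣy² − (Σy)² = 9·5534 − (-196)² = 49806 − 38416 = 11390
r = S_xy / √(S_xx·S_yy) = -3685 / √(1310·11390) = -3685 / √14920900 = -3685 / 3862.7581 = -0.9540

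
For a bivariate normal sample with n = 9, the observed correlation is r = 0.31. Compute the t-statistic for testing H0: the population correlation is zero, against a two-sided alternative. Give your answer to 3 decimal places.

0.863

1 − r² = 1 − 0.0961 = 0.9039;  √(1−r²) = 0.950737
√(n−2) = √7 = 2.645751
t = r·√(n−2)/√(1−r²) = 0.31 · 2.645751 / 0.950737 = 0.863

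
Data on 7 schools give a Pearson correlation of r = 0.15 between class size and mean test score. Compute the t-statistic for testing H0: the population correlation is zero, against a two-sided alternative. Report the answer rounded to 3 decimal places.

t = r·√(n−2) / √(1−r²) with r = 0.15, n = 7
  = 0.15·√5 / √(1 − 0.0225)
  = 0.15·2.236068 / 0.988686
  = 0.335410 / 0.988686 = 0.339

0.339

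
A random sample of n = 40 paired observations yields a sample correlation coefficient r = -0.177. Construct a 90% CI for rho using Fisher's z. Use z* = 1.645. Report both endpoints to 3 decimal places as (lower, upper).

(-0.421, 0.091)

z_r = atanh(-0.177) = -0.178884;  SE = 1/√(n−3) = 1/√37 = 0.164399
z-limits: -0.178884 ± 1.645·0.164399 = -0.178884 ± 0.270436 = [-0.449320, 0.091552]
ρ-limits: (tanh -0.449320, tanh 0.091552) = (-0.421, 0.091)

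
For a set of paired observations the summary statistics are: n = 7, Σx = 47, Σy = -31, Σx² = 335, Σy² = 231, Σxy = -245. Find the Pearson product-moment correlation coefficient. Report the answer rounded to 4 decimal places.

Numerator: nΣxy − (Σx)(Σy) = 7·(-245) − (47)(-31) = -258
Denominator: √[(nΣx²−(Σx)²)(nΣy²−(Σy)²)]
  nΣx²−(Σx)² = 7·335 − 2209 = 136;  nΣy²−(Σy)² = 7·231 − 961 = 656
  √(136·656) = √89216 = 298.6905
r = -258 / 298.6905 = -0.8638

-0.8638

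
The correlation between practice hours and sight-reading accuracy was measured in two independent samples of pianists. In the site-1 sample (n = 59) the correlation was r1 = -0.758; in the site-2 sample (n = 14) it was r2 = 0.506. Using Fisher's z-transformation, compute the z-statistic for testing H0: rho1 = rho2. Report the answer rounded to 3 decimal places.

-4.696

z1 = atanh(-0.758) = -0.991497,  z2 = atanh(0.506) = 0.557338
SE = √(1/(n1−3) + 1/(n2−3)) = √(1/56 + 1/11) = √(0.0178571 + 0.0909091) = √0.1087662 = 0.329797
z = (z1 − z2)/SE = (-0.991497 − 0.557338) / 0.329797 = -1.548835 / 0.329797 = -4.696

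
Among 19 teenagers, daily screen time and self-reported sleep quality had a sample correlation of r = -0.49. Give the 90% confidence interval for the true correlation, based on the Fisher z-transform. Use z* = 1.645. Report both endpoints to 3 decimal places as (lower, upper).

Fisher z: z_r = atanh(r) = ½·ln((1+(-0.49))/(1−(-0.49))) = -0.536060
SE(z) = 1/√(n−3) = 1/√16 = 0.250000
90% ⇒ z* = 1.645; margin = 1.645·0.250000 = 0.411250
CI on z-scale: (-0.947310, -0.124810)
Back-transform: tanh(-0.947310) = -0.738563, tanh(-0.124810) = -0.124166

(-0.739, -0.124)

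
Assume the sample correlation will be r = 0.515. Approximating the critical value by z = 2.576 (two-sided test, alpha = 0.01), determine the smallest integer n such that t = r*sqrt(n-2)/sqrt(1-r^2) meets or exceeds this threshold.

21

r√(n−2)/√(1−r²) ≥ 2.576  ⇔  n−2 ≥ (2.576)²·(1−r²)/r²
(1−r²)/r² = (1−0.265225)/0.265225 = 2.7704
n ≥ 2 + 6.635776·2.7704 = 2 + 18.3838 = 20.3838
⌈20.3838⌉ = 21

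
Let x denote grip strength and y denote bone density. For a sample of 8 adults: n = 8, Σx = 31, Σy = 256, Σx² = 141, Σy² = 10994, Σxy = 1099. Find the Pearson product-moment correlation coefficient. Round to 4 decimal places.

S_xy = nΣxy − ΣxΣy = 8·1099 − 31·256 = 8792 − 7936 = 856
S_xx = nΣx² − (Σx)² = 8·141 − 31² = 1128 − 961 = 167
S_yy = nΣy² − (Σy)² = 8·10994 − 256² = 87952 − 65536 = 22416
r = S_xy / √(S_xx·S_yy) = 856 / √(167·22416) = 856 / √3743472 = 856 / 1934.8054 = 0.4424

0.4424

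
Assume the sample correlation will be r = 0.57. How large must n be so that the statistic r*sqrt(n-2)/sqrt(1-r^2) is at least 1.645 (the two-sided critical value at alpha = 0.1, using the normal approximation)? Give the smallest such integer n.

Need r·√(n−2)/√(1−r²) ≥ 1.645
√(n−2) ≥ 1.645·√(1−0.3249) / 0.57 = 1.645·0.821645 / 0.57 = 2.3712
n−2 ≥ 5.6226  ⇒  n ≥ 7.6226
Smallest integer n = 8

8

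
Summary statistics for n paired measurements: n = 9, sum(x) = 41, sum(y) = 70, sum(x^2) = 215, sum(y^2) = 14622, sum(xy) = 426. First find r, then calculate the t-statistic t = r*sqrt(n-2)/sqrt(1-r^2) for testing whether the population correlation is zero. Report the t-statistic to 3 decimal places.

S_xy = nΣxy − ΣxΣy = 9·426 − 41·70 = 3834 − 2870 = 964
S_xx = nΣx² − (Σx)² = 9·215 − 41² = 1935 − 1681 = 254
S_yy = nΣy² − (Σy)² = 9·14622 − 70² = 131598 − 4900 = 126698
r = S_xy / √(S_xx·S_yy) = 964 / √(254·126698) = 964 / √32181292 = 964 / 5672.8557 = 0.1699
t = r·√(n−2)/√(1−r²) = 0.1699·√7 / √(1−0.028866) = 0.449513 / 0.985461 = 0.456

0.456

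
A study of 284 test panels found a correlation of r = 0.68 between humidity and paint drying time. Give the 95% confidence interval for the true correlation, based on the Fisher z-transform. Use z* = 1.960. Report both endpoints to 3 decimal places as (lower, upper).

(0.612, 0.738)

Fisher z: z_r = atanh(r) = ½·ln((1+0.68)/(1−0.68)) = 0.829114
SE(z) = 1/√(n−3) = 1/√281 = 0.059655
95% ⇒ z* = 1.960; margin = 1.960·0.059655 = 0.116924
CI on z-scale: (0.712190, 0.946038)
Back-transform: tanh(0.712190) = 0.612048, tanh(0.946038) = 0.737984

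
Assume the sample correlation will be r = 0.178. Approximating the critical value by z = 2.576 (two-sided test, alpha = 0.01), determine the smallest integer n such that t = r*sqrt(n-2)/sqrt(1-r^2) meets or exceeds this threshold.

r√(n−2)/√(1−r²) ≥ 2.576  ⇔  n−2 ≥ (2.576)²·(1−r²)/r²
(1−r²)/r² = (1−0.031684)/0.031684 = 30.5617
n ≥ 2 + 6.635776·30.5617 = 2 + 202.8006 = 204.8006
⌈204.8006⌉ = 205

205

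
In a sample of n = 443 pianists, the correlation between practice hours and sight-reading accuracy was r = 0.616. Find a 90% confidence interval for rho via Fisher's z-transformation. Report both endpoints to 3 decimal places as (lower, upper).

z_r = atanh(0.616) = 0.718533;  SE = 1/√(n−3) = 1/√440 = 0.047673
z-limits: 0.718533 ± 1.645·0.047673 = 0.718533 ± 0.078422 = [0.640111, 0.796955]
ρ-limits: (tanh 0.640111, tanh 0.796955) = (0.565, 0.662)

(0.565, 0.662)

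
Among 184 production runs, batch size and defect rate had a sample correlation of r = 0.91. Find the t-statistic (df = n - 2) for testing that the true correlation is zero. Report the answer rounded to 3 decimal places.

29.610

t = r·√(n−2) / √(1−r²) with r = 0.91, n = 184
  = 0.91·√182 / √(1 − 0.8281)
  = 0.91·13.490738 / 0.414608
  = 12.276572 / 0.414608 = 29.610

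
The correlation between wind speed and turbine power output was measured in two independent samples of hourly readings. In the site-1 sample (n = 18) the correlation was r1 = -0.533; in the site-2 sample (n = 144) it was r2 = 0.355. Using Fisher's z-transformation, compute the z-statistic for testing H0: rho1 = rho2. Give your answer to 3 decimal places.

-3.555

Fisher z-transforms: z1 = atanh(-0.533) = -0.594326, z2 = atanh(0.355) = 0.371153; difference d = -0.965479
Var(d) = 1/15 + 1/141 = 0.0666667 + 0.0070922 = 0.0737589
z = d/√Var(d) = -0.965479 / √0.0737589 = -0.965479 / 0.271586 = -3.555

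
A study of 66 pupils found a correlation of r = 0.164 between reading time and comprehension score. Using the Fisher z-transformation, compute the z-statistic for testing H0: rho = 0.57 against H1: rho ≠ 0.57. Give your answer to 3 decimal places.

-3.826

z_r = atanh(0.164) = 0.165495,  z_0 = atanh(0.57) = 0.647523
SE = 1/√(n−3) = 1/√63 = 0.125988
z = (z_r − z_0)/SE = (0.165495 − 0.647523) / 0.125988 = -0.482028 / 0.125988 = -3.826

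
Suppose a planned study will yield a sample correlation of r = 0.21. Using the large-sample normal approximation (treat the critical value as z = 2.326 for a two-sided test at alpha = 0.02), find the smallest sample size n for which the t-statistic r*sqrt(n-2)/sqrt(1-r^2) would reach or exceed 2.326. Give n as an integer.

Need r·√(n−2)/√(1−r²) ≥ 2.326
√(n−2) ≥ 2.326·√(1−0.0441) / 0.21 = 2.326·0.977701 / 0.21 = 10.8292
n−2 ≥ 117.2716  ⇒  n ≥ 119.2716
Smallest integer n = 120

120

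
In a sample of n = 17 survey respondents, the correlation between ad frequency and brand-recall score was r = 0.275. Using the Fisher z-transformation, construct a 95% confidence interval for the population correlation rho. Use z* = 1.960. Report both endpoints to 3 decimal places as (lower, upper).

Fisher z: z_r = atanh(r) = ½·ln((1+0.275)/(1−0.275)) = 0.282265
SE(z) = 1/√(n−3) = 1/√14 = 0.267261
95% ⇒ z* = 1.960; margin = 1.960·0.267261 = 0.523832
CI on z-scale: (-0.241567, 0.806097)
Back-transform: tanh(-0.241567) = -0.236975, tanh(0.806097) = 0.667432

(-0.237, 0.667)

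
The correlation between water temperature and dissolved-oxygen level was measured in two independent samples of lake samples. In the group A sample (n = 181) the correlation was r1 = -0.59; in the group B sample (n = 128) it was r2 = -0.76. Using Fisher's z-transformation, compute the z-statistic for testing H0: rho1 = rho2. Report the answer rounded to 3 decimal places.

2.730

z1 = atanh(-0.59) = -0.677666,  z2 = atanh(-0.76) = -0.996215
SE = √(1/(n1−3) + 1/(n2−3)) = √(1/178 + 1/125) = √(0.0056180 + 0.0080000) = √0.0136180 = 0.116696
z = (z1 − z2)/SE = (-0.677666 − (-0.996215)) / 0.116696 = 0.318549 / 0.116696 = 2.730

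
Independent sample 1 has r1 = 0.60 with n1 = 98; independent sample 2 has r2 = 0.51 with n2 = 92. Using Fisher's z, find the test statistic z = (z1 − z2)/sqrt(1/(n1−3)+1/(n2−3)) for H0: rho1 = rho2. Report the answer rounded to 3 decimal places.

0.884

z1 = atanh(0.60) = 0.693147,  z2 = atanh(0.51) = 0.562730
SE = √(1/(n1−3) + 1/(n2−3)) = √(1/95 + 1/89) = √(0.0105263 + 0.0112360) = √0.0217623 = 0.147521
z = (z1 − z2)/SE = (0.693147 − 0.562730) / 0.147521 = 0.130417 / 0.147521 = 0.884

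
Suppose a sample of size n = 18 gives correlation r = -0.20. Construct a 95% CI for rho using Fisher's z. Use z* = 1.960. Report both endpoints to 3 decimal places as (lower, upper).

(-0.610, 0.294)

z_r = atanh(-0.20) = -0.202733;  SE = 1/√(n−3) = 1/√15 = 0.258199
z-limits: -0.202733 ± 1.960·0.258199 = -0.202733 ± 0.506070 = [-0.708803, 0.303337]
ρ-limits: (tanh -0.708803, tanh 0.303337) = (-0.610, 0.294)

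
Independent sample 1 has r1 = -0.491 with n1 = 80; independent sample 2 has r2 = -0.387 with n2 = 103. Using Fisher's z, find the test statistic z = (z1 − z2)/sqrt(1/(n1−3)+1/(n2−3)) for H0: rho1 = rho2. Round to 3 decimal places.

-0.852

z1 = atanh(-0.491) = -0.537377,  z2 = atanh(-0.387) = -0.408267
SE = √(1/(n1−3) + 1/(n2−3)) = √(1/77 + 1/100) = √(0.0129870 + 0.0100000) = √0.0229870 = 0.151615
z = (z1 − z2)/SE = (-0.537377 − (-0.408267)) / 0.151615 = -0.129110 / 0.151615 = -0.852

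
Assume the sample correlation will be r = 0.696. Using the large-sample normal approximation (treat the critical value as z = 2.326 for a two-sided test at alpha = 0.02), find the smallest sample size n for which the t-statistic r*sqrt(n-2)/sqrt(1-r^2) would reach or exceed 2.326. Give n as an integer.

8

Need r·√(n−2)/√(1−r²) ≥ 2.326
√(n−2) ≥ 2.326·√(1−0.484416) / 0.696 = 2.326·0.718042 / 0.696 = 2.3997
n−2 ≥ 5.7586  ⇒  n ≥ 7.7586
Smallest integer n = 8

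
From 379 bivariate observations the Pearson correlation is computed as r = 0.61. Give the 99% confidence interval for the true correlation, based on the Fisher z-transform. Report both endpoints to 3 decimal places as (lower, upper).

z_r = atanh(0.61) = 0.708921;  SE = 1/√(n−3) = 1/√376 = 0.051571
z-limits: 0.708921 ± 2.576·0.051571 = 0.708921 ± 0.132847 = [0.576074, 0.841768]
ρ-limits: (tanh 0.576074, tanh 0.841768) = (0.520, 0.687)

(0.520, 0.687)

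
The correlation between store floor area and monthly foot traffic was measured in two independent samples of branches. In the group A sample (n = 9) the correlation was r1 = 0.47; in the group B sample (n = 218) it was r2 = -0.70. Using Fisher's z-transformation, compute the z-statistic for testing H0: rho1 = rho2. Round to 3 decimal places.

Fisher z-transforms: z1 = atanh(0.47) = 0.510070, z2 = atanh(-0.70) = -0.867301; difference d = 1.377371
Var(d) = 1/6 + 1/215 = 0.1666667 + 0.0046512 = 0.1713179
z = d/√Var(d) = 1.377371 / √0.1713179 = 1.377371 / 0.413906 = 3.328

3.328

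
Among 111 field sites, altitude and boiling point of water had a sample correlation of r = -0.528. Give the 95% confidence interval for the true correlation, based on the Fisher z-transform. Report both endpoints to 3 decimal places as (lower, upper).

Fisher z: z_r = atanh(r) = ½·ln((1+(-0.528))/(1−(-0.528))) = -0.587368
SE(z) = 1/√(n−3) = 1/√108 = 0.096225
95% ⇒ z* = 1.960; margin = 1.960·0.096225 = 0.188601
CI on z-scale: (-0.775969, -0.398767)
Back-transform: tanh(-0.775969) = -0.650387, tanh(-0.398767) = -0.378893

(-0.650, -0.379)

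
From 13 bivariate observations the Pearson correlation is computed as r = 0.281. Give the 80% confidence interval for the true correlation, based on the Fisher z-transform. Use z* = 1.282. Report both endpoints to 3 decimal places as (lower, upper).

(-0.116, 0.601)

Fisher z: z_r = atanh(r) = ½·ln((1+0.281)/(1−0.281)) = 0.288767
SE(z) = 1/√(n−3) = 1/√10 = 0.316228
80% ⇒ z* = 1.282; margin = 1.282·0.316228 = 0.405404
CI on z-scale: (-0.116637, 0.694171)
Back-transform: tanh(-0.116637) = -0.116111, tanh(0.694171) = 0.600655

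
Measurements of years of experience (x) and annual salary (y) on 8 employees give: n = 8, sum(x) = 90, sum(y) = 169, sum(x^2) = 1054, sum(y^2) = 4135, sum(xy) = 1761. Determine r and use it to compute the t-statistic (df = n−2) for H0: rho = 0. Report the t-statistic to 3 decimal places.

Numerator: nΣxy − (Σx)(Σy) = 8·1761 − (90)(169) = -1122
Denominator: √[(nΣx²−(Σx)²)(nΣy²−(Σy)²)]
  nΣx²−(Σx)² = 8·1054 − 8100 = 332;  nΣy²−(Σy)² = 8·4135 − 28561 = 4519
  √(332·4519) = √1500308 = 1224.8706
r = -1122 / 1224.8706 = -0.9160
t = r·√(n−2)/√(1−r²) = -0.9160·√6 / √(1−0.839056) = -2.243733 / 0.401178 = -5.593

-5.593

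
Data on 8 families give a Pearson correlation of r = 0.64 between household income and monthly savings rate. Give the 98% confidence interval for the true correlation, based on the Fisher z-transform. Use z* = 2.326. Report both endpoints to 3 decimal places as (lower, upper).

(-0.275, 0.947)

Fisher z: z_r = atanh(r) = ½·ln((1+0.64)/(1−0.64)) = 0.758174
SE(z) = 1/√(n−3) = 1/√5 = 0.447214
98% ⇒ z* = 2.326; margin = 2.326·0.447214 = 1.040220
CI on z-scale: (-0.282046, 1.798394)
Back-transform: tanh(-0.282046) = -0.274798, tanh(1.798394) = 0.946639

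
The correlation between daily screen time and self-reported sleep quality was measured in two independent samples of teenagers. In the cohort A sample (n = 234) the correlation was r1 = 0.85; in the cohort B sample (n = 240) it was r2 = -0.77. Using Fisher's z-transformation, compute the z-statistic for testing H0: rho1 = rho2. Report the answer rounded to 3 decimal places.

24.622

z1 = atanh(0.85) = 1.256153,  z2 = atanh(-0.77) = -1.020328
SE = √(1/(n1−3) + 1/(n2−3)) = √(1/231 + 1/237) = √(0.0043290 + 0.0042194) = √0.0085484 = 0.092458
z = (z1 − z2)/SE = (1.256153 − (-1.020328)) / 0.092458 = 2.276481 / 0.092458 = 24.622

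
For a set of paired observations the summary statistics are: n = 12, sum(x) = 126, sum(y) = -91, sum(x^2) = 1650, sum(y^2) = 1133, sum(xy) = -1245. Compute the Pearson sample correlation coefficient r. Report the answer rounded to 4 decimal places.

-0.7607

S_xy = nΣxy − ΣxΣy = 12·(-1245) − 126·(-91) = -14940 − (-11466) = -3474
S_xx = nΣx² − (Σx)² = 12·1650 − 126² = 19800 − 15876 = 3924
S_yy = nΣy² − (Σy)² = 12·1133 − (-91)² = 13596 − 8281 = 5315
r = S_xy / √(S_xx·S_yy) = -3474 / √(3924·5315) = -3474 / √20856060 = -3474 / 4566.8435 = -0.7607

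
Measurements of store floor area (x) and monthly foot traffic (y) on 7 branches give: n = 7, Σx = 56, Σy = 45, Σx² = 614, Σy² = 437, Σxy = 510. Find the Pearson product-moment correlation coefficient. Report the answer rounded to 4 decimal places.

0.9579

S_xy = nΣxy − ΣxΣy = 7·510 − 56·45 = 3570 − 2520 = 1050
S_xx = nΣx² − (Σx)² = 7·614 − 56² = 4298 − 3136 = 1162
S_yy = nΣy² − (Σy)² = 7·437 − 45² = 3059 − 2025 = 1034
r = S_xy / √(S_xx·S_yy) = 1050 / √(1162·1034) = 1050 / √1201508 = 1050 / 1096.1332 = 0.9579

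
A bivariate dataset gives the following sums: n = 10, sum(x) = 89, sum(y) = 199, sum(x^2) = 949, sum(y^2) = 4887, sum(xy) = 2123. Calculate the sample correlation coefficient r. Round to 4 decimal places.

S_xy = nΣxy − ΣxΣy = 10·2123 − 89·199 = 21230 − 17711 = 3519
S_xx = nΣx² − (Σx)² = 10·949 − 89² = 9490 − 7921 = 1569
S_yy = nΣy² − (Σy)² = 10·4887 − 199² = 48870 − 39601 = 9269
r = S_xy / √(S_xx·S_yy) = 3519 / √(1569·9269) = 3519 / √14543061 = 3519 / 3813.5365 = 0.9228

0.9228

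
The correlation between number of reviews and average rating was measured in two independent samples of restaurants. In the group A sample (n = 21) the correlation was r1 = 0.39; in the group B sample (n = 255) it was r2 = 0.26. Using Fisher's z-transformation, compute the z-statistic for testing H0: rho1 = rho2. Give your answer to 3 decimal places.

0.597

Fisher z-transforms: z1 = atanh(0.39) = 0.411800, z2 = atanh(0.26) = 0.266108; difference d = 0.145692
Var(d) = 1/18 + 1/252 = 0.0555556 + 0.0039683 = 0.0595239
z = d/√Var(d) = 0.145692 / √0.0595239 = 0.145692 / 0.243975 = 0.597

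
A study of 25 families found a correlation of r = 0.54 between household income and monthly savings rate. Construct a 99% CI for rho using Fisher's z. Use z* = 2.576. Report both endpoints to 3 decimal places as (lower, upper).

(0.055, 0.819)

z_r = atanh(0.54) = 0.604156;  SE = 1/√(n−3) = 1/√22 = 0.213201
z-limits: 0.604156 ± 2.576·0.213201 = 0.604156 ± 0.549206 = [0.054950, 1.153362]
ρ-limits: (tanh 0.054950, tanh 1.153362) = (0.055, 0.819)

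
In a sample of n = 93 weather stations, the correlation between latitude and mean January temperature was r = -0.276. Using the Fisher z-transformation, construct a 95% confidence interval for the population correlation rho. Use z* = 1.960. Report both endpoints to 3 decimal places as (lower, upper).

(-0.454, -0.077)

z_r = atanh(-0.276) = -0.283347;  SE = 1/√(n−3) = 1/√90 = 0.105409
z-limits: -0.283347 ± 1.960·0.105409 = -0.283347 ± 0.206602 = [-0.489949, -0.076745]
ρ-limits: (tanh -0.489949, tanh -0.076745) = (-0.454, -0.077)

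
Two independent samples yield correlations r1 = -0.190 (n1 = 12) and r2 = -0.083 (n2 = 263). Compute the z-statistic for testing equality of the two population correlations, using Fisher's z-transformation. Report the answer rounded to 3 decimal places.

-0.322

z1 = atanh(-0.190) = -0.192337,  z2 = atanh(-0.083) = -0.083191
SE = √(1/(n1−3) + 1/(n2−3)) = √(1/9 + 1/260) = √(0.1111111 + 0.0038462) = √0.1149573 = 0.339054
z = (z1 − z2)/SE = (-0.192337 − (-0.083191)) / 0.339054 = -0.109146 / 0.339054 = -0.322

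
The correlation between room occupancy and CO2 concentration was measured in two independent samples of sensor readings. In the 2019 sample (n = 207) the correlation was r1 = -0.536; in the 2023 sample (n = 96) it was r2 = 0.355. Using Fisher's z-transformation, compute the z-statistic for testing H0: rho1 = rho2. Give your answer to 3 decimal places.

Fisher z-transforms: z1 = atanh(-0.536) = -0.598526, z2 = atanh(0.355) = 0.371153; difference d = -0.969679
Var(d) = 1/204 + 1/93 = 0.0049020 + 0.0107527 = 0.0156547
z = d/√Var(d) = -0.969679 / √0.0156547 = -0.969679 / 0.125119 = -7.750

-7.750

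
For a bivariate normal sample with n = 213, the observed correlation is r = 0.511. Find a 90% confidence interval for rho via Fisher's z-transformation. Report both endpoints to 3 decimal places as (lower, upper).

(0.422, 0.590)

Fisher z: z_r = atanh(r) = ½·ln((1+0.511)/(1−0.511)) = 0.564082
SE(z) = 1/√(n−3) = 1/√210 = 0.069007
90% ⇒ z* = 1.645; margin = 1.645·0.069007 = 0.113517
CI on z-scale: (0.450565, 0.677599)
Back-transform: tanh(0.450565) = 0.422363, tanh(0.677599) = 0.589956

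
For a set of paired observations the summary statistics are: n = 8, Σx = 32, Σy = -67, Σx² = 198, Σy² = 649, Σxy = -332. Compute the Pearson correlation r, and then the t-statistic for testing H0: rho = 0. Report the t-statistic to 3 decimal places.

-3.458

S_xy = nΣxy − ΣxΣy = 8·(-332) − 32·(-67) = -2656 − (-2144) = -512
S_xx = nΣx² − (Σx)² = 8·198 − 32² = 1584 − 1024 = 560
S_yy = nΣy² − (Σy)² = 8·649 − (-67)² = 5192 − 4489 = 703
r = S_xy / √(S_xx·S_yy) = -512 / √(560·703) = -512 / √393680 = -512 / 627.4392 = -0.8160
t = r·√(n−2)/√(1−r²) = -0.8160·√6 / √(1−0.665856) = -1.998784 / 0.578052 = -3.458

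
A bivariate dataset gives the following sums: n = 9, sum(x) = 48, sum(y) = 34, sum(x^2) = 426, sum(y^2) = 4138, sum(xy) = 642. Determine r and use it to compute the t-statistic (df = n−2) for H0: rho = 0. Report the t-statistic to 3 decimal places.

1.779

Numerator: nΣxy − (Σx)(Σy) = 9·642 − (48)(34) = 4146
Denominator: √[(nΣx²−(Σx)²)(nΣy²−(Σy)²)]
  nΣx²−(Σx)² = 9·426 − 2304 = 1530;  nΣy²−(Σy)² = 9·4138 − 1156 = 36086
  √(1530·36086) = √55211580 = 7430.4495
r = 4146 / 7430.4495 = 0.5580
t = r·√(n−2)/√(1−r²) = 0.5580·√7 / √(1−0.311364) = 1.476329 / 0.829841 = 1.779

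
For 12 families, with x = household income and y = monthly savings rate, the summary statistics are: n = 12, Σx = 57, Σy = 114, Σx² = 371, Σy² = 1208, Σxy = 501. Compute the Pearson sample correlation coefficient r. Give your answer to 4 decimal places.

-0.3618

S_xy = nΣxy − ΣxΣy = 12·501 − 57·114 = 6012 − 6498 = -486
S_xx = nΣx² − (Σx)² = 12·371 − 57² = 4452 − 3249 = 1203
S_yy = nΣy² − (Σy)² = 12·1208 − 114² = 14496 − 12996 = 1500
r = S_xy / √(S_xx·S_yy) = -486 / √(1203·1500) = -486 / √1804500 = -486 / 1343.3168 = -0.3618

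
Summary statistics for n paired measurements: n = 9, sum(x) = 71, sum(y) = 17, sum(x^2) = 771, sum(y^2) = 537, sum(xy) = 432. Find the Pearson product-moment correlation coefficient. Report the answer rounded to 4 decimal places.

0.9129

S_xy = nΣxy − ΣxΣy = 9·432 − 71·17 = 3888 − 1207 = 2681
S_xx = nΣx² − (Σx)² = 9·771 − 71² = 6939 − 5041 = 1898
S_yy = nΣy² − (Σy)² = 9·537 − 17² = 4833 − 289 = 4544
r = S_xy / √(S_xx·S_yy) = 2681 / √(1898·4544) = 2681 / √8624512 = 2681 / 2936.7519 = 0.9129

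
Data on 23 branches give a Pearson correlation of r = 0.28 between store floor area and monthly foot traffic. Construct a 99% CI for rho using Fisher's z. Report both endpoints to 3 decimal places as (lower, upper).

(-0.281, 0.698)

z_r = atanh(0.28) = 0.287682;  SE = 1/√(n−3) = 1/√20 = 0.223607
z-limits: 0.287682 ± 2.576·0.223607 = 0.287682 ± 0.576012 = [-0.288330, 0.863694]
ρ-limits: (tanh -0.288330, tanh 0.863694) = (-0.281, 0.698)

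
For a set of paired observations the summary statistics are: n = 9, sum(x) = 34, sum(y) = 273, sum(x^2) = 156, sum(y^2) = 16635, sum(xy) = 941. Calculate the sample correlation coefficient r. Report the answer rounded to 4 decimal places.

Numerator: nΣxy − (Σx)(Σy) = 9·941 − (34)(273) = -813
Denominator: √[(nΣx²−(Σx)²)(nΣy²−(Σy)²)]
  nΣx²−(Σx)² = 9·156 − 1156 = 248;  nΣy²−(Σy)² = 9·16635 − 74529 = 75186
  √(248·75186) = √18646128 = 4318.1163
r = -813 / 4318.1163 = -0.1883

-0.1883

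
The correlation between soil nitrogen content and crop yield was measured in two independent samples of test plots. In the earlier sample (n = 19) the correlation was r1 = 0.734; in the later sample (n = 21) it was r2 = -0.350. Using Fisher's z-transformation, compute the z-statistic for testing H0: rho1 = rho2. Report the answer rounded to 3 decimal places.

z1 = atanh(0.734) = 0.937345,  z2 = atanh(-0.350) = -0.365444
SE = √(1/(n1−3) + 1/(n2−3)) = √(1/16 + 1/18) = √(0.0625000 + 0.0555556) = √0.1180556 = 0.343592
z = (z1 − z2)/SE = (0.937345 − (-0.365444)) / 0.343592 = 1.302789 / 0.343592 = 3.792

3.792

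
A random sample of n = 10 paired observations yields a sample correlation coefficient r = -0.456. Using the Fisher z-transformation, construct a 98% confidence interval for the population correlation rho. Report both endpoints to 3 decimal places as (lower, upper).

(-0.879, 0.369)

Fisher z: z_r = atanh(r) = ½·ln((1+(-0.456))/(1−(-0.456))) = -0.492249
SE(z) = 1/√(n−3) = 1/√7 = 0.377964
98% ⇒ z* = 2.326; margin = 2.326·0.377964 = 0.879144
CI on z-scale: (-1.371393, 0.386895)
Back-transform: tanh(-1.371393) = -0.879009, tanh(0.386895) = 0.368680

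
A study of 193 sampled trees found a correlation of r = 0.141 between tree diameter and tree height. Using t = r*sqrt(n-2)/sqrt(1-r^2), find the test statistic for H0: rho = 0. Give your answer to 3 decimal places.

1.968

1 − r² = 1 − 0.019881 = 0.980119;  √(1−r²) = 0.990010
√(n−2) = √191 = 13.820275
t = r·√(n−2)/√(1−r²) = 0.141 · 13.820275 / 0.990010 = 1.968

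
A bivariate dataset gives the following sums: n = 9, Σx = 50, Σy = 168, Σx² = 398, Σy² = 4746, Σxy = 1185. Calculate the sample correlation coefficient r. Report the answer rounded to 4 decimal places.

Numerator: nΣxy − (Σx)(Σy) = 9·1185 − (50)(168) = 2265
Denominator: √[(nΣx²−(Σx)²)(nΣy²−(Σy)²)]
  nΣx²−(Σx)² = 9·398 − 2500 = 1082;  nΣy²−(Σy)² = 9·4746 − 28224 = 14490
  √(1082·14490) = √15678180 = 3959.5682
r = 2265 / 3959.5682 = 0.5720

0.5720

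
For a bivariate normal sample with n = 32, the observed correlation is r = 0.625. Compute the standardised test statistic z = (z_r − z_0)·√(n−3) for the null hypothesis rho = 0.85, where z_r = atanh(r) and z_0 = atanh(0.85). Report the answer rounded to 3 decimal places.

z_r = atanh(0.625) = 0.733169,  z_0 = atanh(0.85) = 1.256153
SE = 1/√(n−3) = 1/√29 = 0.185695
z = (z_r − z_0)/SE = (0.733169 − 1.256153) / 0.185695 = -0.522984 / 0.185695 = -2.816

-2.816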